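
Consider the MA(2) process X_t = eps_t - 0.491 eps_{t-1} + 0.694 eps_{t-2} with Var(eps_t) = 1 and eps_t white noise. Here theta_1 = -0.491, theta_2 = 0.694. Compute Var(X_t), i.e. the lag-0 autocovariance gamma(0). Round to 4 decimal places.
\gamma(0) = 1.7227

For an MA(q) process X_t = eps_t + sum_i theta_i eps_{t-i} with
Var(eps_t) = sigma^2, the variance is
  gamma(0) = sigma^2 * (1 + sum_i theta_i^2).
  sum_i theta_i^2 = (-0.491)^2 + (0.694)^2 = 0.241081 + 0.481636 = 0.722717.
  gamma(0) = 1 * (1 + 0.722717) = 1 * 1.722717 = 1.722717, which rounds to 1.7227.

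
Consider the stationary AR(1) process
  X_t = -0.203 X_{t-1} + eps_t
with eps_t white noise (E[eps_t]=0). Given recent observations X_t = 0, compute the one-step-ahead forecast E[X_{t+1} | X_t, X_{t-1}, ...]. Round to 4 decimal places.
E[X_{t+1} \mid \mathcal F_t] = 0.0000

For an AR(p) model X_t = c + sum_i phi_i X_{t-i} + eps_t, the
one-step-ahead conditional mean is
  E[X_{t+1} | X_t, ...] = c + sum_i phi_i X_{t+1-i}.
Substitute known values:
  E[X_{t+1} | ...] = (-0.203) * (0)
                   = 0.0000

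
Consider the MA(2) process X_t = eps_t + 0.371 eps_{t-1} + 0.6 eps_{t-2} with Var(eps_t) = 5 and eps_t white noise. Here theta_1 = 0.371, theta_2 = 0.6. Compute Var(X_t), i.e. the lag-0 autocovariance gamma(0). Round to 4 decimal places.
\gamma(0) = 7.4882

For an MA(q) process X_t = eps_t + sum_i theta_i eps_{t-i} with
Var(eps_t) = sigma^2, the variance is
  gamma(0) = sigma^2 * (1 + sum_i theta_i^2).
  sum_i theta_i^2 = (0.371)^2 + (0.6)^2 = 0.137641 + 0.36 = 0.497641.
  gamma(0) = 5 * (1 + 0.497641) = 5 * 1.497641 = 7.488205, which rounds to 7.4882.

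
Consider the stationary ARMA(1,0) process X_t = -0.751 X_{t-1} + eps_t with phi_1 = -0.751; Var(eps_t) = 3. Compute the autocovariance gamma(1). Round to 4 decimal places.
\gamma(1) = -5.1674

Multiply the model equation by X_{t-k} and take expectations. With theta_0 = psi_0 = 1 and psi_j the MA(infinity) weights, this gives
  gamma(k) - sum_i phi_i gamma(k-i) = c_k,
  c_k = sigma^2 * sum_{j=k..q} theta_j psi_{j-k}   (c_k = 0 for k > q),
using gamma(-m) = gamma(m).
Pure AR (q = 0): c_0 = sigma^2 = 3, c_k = 0 for k >= 1.
Equations for k = 0 and k = 1 (AR order 1):
  gamma(0) = phi_1 gamma(1) + c_0
  gamma(1) = phi_1 gamma(0) + c_1
Substituting the second into the first: gamma(0) (1 - phi_1^2) = c_0 + phi_1 c_1, so
  gamma(0) = c_0 / (1 - phi_1^2) = 3 / (1 - (-0.751)^2) = 3 / 0.435999 = 6.88075.
  gamma(1) = phi_1 gamma(0) = (-0.751)(6.88075) = -5.167443.
Therefore gamma(1) = -5.1674 (to 4 decimal places).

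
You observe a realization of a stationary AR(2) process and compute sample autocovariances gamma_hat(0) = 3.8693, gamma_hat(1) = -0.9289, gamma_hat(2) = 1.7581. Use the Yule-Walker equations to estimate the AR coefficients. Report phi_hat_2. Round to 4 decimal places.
\hat\phi_{2} = 0.4210

The Yule-Walker equations for an AR(p) process read, in matrix form,
  Gamma_p phi = r_p,   with   (Gamma_p)_{ij} = gamma(|i - j|),
                       (r_p)_i = gamma(i),   i,j = 1..p.
Substitute the sample gammas (Toeplitz matrix and right-hand side of size 2):
  Gamma_p = [[3.8693, -0.9289], [-0.9289, 3.8693]]
  r_p     = [-0.9289, 1.7581]
Written out:
  3.8693 phi_1 - 0.9289 phi_2 = -0.9289
  -0.9289 phi_1 + 3.8693 phi_2 = 1.7581
Solve by Cramer's rule:
  det = gamma(0)^2 - gamma(1)^2 = (3.8693)^2 - (-0.9289)^2 = 14.97148249 - 0.86285521 = 14.10862728
  phi_hat_1 = [gamma(1) gamma(0) - gamma(1) gamma(2)] / det = [(-0.9289)(3.8693) - (-0.9289)(1.7581)] / 14.10862728 = -1.96109368 / 14.10862728 = -0.139
  phi_hat_2 = [gamma(0) gamma(2) - gamma(1)^2] / det = [(3.8693)(1.7581) - (-0.9289)^2] / 14.10862728 = 5.93976112 / 14.10862728 = 0.421
So phi_hat = [-0.1390, 0.4210].
Therefore phi_hat_2 = 0.4210.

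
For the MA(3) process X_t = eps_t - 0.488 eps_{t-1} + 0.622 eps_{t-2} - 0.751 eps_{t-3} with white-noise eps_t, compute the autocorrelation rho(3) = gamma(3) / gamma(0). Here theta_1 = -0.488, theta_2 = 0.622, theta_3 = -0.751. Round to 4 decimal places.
\rho(3) = -0.3431

For an MA(q) process with theta_0 = 1, the autocovariance is
  gamma(k) = sigma^2 * sum_{i=0..q-k} theta_i * theta_{i+k},
and rho(k) = gamma(k) / gamma(0). Sigma^2 cancels.
  numerator   = (1)*(-0.751) = -0.751.
  denominator = (1)^2 + (-0.488)^2 + (0.622)^2 + (-0.751)^2 = 2.189029.
  rho(3) = -0.751 / 2.189029 = -0.3431.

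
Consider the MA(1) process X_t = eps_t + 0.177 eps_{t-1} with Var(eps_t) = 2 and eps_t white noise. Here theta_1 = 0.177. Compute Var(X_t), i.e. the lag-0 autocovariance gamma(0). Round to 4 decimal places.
\gamma(0) = 2.0627

For an MA(q) process X_t = eps_t + sum_i theta_i eps_{t-i} with
Var(eps_t) = sigma^2, the variance is
  gamma(0) = sigma^2 * (1 + sum_i theta_i^2).
  sum_i theta_i^2 = (0.177)^2 = 0.031329.
  gamma(0) = 2 * (1 + 0.031329) = 2 * 1.031329 = 2.062658, which rounds to 2.0627.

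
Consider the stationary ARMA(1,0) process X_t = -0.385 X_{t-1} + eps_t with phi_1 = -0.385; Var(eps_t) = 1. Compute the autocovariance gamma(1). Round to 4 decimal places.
\gamma(1) = -0.4520

Multiply the model equation by X_{t-k} and take expectations. With theta_0 = psi_0 = 1 and psi_j the MA(infinity) weights, this gives
  gamma(k) - sum_i phi_i gamma(k-i) = c_k,
  c_k = sigma^2 * sum_{j=k..q} theta_j psi_{j-k}   (c_k = 0 for k > q),
using gamma(-m) = gamma(m).
Pure AR (q = 0): c_0 = sigma^2 = 1, c_k = 0 for k >= 1.
Equations for k = 0 and k = 1 (AR order 1):
  gamma(0) = phi_1 gamma(1) + c_0
  gamma(1) = phi_1 gamma(0) + c_1
Substituting the second into the first: gamma(0) (1 - phi_1^2) = c_0 + phi_1 c_1, so
  gamma(0) = c_0 / (1 - phi_1^2) = 1 / (1 - (-0.385)^2) = 1 / 0.851775 = 1.174019.
  gamma(1) = phi_1 gamma(0) = (-0.385)(1.174019) = -0.451997.
Therefore gamma(1) = -0.4520 (to 4 decimal places).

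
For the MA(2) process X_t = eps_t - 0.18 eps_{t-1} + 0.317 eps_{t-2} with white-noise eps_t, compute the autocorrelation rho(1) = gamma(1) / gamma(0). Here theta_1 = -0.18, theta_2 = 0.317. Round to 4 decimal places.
\rho(1) = -0.2093

For an MA(q) process with theta_0 = 1, the autocovariance is
  gamma(k) = sigma^2 * sum_{i=0..q-k} theta_i * theta_{i+k},
and rho(k) = gamma(k) / gamma(0). Sigma^2 cancels.
  numerator   = (1)*(-0.18) + (-0.18)*(0.317) = -0.23706.
  denominator = (1)^2 + (-0.18)^2 + (0.317)^2 = 1.132889.
  rho(1) = -0.23706 / 1.132889 = -0.2093.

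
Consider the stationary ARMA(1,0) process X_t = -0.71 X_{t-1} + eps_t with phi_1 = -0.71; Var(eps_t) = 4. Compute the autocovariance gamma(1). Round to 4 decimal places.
\gamma(1) = -5.7270

Multiply the model equation by X_{t-k} and take expectations. With theta_0 = psi_0 = 1 and psi_j the MA(infinity) weights, this gives
  gamma(k) - sum_i phi_i gamma(k-i) = c_k,
  c_k = sigma^2 * sum_{j=k..q} theta_j psi_{j-k}   (c_k = 0 for k > q),
using gamma(-m) = gamma(m).
Pure AR (q = 0): c_0 = sigma^2 = 4, c_k = 0 for k >= 1.
Equations for k = 0 and k = 1 (AR order 1):
  gamma(0) = phi_1 gamma(1) + c_0
  gamma(1) = phi_1 gamma(0) + c_1
Substituting the second into the first: gamma(0) (1 - phi_1^2) = c_0 + phi_1 c_1, so
  gamma(0) = c_0 / (1 - phi_1^2) = 4 / (1 - (-0.71)^2) = 4 / 0.4959 = 8.066142.
  gamma(1) = phi_1 gamma(0) = (-0.71)(8.066142) = -5.726961.
Therefore gamma(1) = -5.7270 (to 4 decimal places).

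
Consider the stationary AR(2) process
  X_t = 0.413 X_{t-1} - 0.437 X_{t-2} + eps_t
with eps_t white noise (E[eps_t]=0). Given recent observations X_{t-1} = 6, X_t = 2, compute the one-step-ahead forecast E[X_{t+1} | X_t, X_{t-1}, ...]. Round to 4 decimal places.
E[X_{t+1} \mid \mathcal F_t] = -1.7960

For an AR(p) model X_t = c + sum_i phi_i X_{t-i} + eps_t, the
one-step-ahead conditional mean is
  E[X_{t+1} | X_t, ...] = c + sum_i phi_i X_{t+1-i}.
Substitute known values:
  E[X_{t+1} | ...] = (0.413) * (2) + (-0.437) * (6)
                   = -1.7960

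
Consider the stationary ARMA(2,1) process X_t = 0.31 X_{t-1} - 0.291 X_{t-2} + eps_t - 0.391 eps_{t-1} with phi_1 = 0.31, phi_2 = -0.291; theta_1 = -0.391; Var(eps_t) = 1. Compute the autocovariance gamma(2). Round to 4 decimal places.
\gamma(2) = -0.3362

Multiply the model equation by X_{t-k} and take expectations. With theta_0 = psi_0 = 1 and psi_j the MA(infinity) weights, this gives
  gamma(k) - sum_i phi_i gamma(k-i) = c_k,
  c_k = sigma^2 * sum_{j=k..q} theta_j psi_{j-k}   (c_k = 0 for k > q),
using gamma(-m) = gamma(m).
psi-weights needed (psi_j = theta_j + sum_i phi_i psi_{j-i}):
  psi_1 = theta_1 + phi_1 = -0.391 + (0.31) = -0.081
Right-hand sides:
  c_0 = sigma^2 (1 + theta_1 psi_1) = 1 * (1 + (-0.391)(-0.081)) = 1 * 1.031671 = 1.031671
  c_1 = sigma^2 theta_1 = 1 * (-0.391) = -0.391
  c_2 = 0
Equations for k = 0, 1, 2 (AR order 2, c_2 = 0):
  (E0) gamma(0) = phi_1 gamma(1) + phi_2 gamma(2) + c_0
  (E1) gamma(1) = phi_1 gamma(0) + phi_2 gamma(1) + c_1
  (E2) gamma(2) = phi_1 gamma(1) + phi_2 gamma(0)
From (E1): gamma(1) = A gamma(0) + B with
  A = phi_1 / (1 - phi_2) = 0.31 / 1.291 = 0.240124,   B = c_1 / (1 - phi_2) = -0.391 / 1.291 = -0.302866.
Insert (E2) into (E0): gamma(0) (1 - phi_2^2) = phi_1 (1 + phi_2) gamma(1) + c_0.
  phi_1 (1 + phi_2) = (0.31)(0.709) = 0.21979,   1 - phi_2^2 = 0.915319.
Replace gamma(1) by A gamma(0) + B and collect gamma(0):
  gamma(0) [0.915319 - (0.21979)(0.240124)] = (0.21979)(-0.302866) + 1.031671
  gamma(0) * 0.862542 = 0.965104
  gamma(0) = 0.965104 / 0.862542 = 1.118907.
  gamma(1) = A gamma(0) + B = (0.240124)(1.118907) + (-0.302866) = -0.03419.
  gamma(2) = phi_1 gamma(1) + phi_2 gamma(0) = (0.31)(-0.03419) + (-0.291)(1.118907) = -0.336201.
Therefore gamma(2) = -0.3362 (to 4 decimal places).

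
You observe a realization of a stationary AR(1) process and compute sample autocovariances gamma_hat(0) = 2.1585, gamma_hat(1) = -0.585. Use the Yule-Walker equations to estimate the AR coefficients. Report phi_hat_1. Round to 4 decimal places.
\hat\phi_{1} = -0.2710

The Yule-Walker equations for an AR(p) process read, in matrix form,
  Gamma_p phi = r_p,   with   (Gamma_p)_{ij} = gamma(|i - j|),
                       (r_p)_i = gamma(i),   i,j = 1..p.
Substitute the sample gammas (Toeplitz matrix and right-hand side of size 1):
  Gamma_p = [[2.1585]]
  r_p     = [-0.585]
With p = 1 this is the single equation gamma(0) phi_1 = gamma(1):
  phi_hat_1 = gamma(1) / gamma(0) = -0.585 / 2.1585 = -0.2710.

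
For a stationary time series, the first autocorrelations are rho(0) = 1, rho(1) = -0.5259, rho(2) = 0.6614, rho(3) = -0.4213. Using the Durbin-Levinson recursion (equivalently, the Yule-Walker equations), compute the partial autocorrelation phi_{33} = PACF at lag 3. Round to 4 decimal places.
\phi_{33} = 0.0410

The PACF at lag k is phi_{kk}, the last component of the solution
to the Yule-Walker system G_k phi = r_k where
  (G_k)_{ij} = rho(|i - j|), (r_k)_i = rho(i), i,j = 1..k.
Equivalently, Durbin-Levinson gives phi_{kk} iteratively:
  phi_{11} = rho(1)
  phi_{kk} = [rho(k) - sum_{j=1..k-1} phi_{k-1,j} rho(k-j)]
            / [1 - sum_{j=1..k-1} phi_{k-1,j} rho(j)],
  phi_{k,j} = phi_{k-1,j} - phi_{kk} phi_{k-1,k-j},  j = 1..k-1.
Step k = 1:
  phi_11 = rho(1) = -0.5259.
Step k = 2:
  phi_22 = [rho(2) - phi_11 rho(1)] / [1 - phi_11 rho(1)] = [0.6614 - (-0.5259)(-0.5259)] / [1 - (-0.5259)(-0.5259)]
         = 0.38482919 / 0.72342919 = 0.531951.
  Update: phi_21 = phi_11 - phi_22 phi_11 = -0.5259 - (0.531951)(-0.5259) = -0.246147.
Step k = 3:
  phi_33 = [rho(3) - phi_21 rho(2) - phi_22 rho(1)] / [1 - phi_21 rho(1) - phi_22 rho(2)]
    numerator   = -0.4213 - (-0.246147)(0.6614) - (0.531951)(-0.5259) = 0.02125471
    denominator = 1 - (-0.246147)(-0.5259) - (0.531951)(0.6614) = 0.51871875
  phi_33 = 0.02125471 / 0.51871875 = 0.041.
Therefore phi_{33} = 0.0410.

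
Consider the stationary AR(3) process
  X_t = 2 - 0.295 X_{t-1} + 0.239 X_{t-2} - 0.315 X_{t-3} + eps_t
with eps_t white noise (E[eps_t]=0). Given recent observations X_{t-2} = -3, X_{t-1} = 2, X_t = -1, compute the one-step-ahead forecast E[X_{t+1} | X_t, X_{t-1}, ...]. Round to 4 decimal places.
E[X_{t+1} \mid \mathcal F_t] = 3.7180

For an AR(p) model X_t = c + sum_i phi_i X_{t-i} + eps_t, the
one-step-ahead conditional mean is
  E[X_{t+1} | X_t, ...] = c + sum_i phi_i X_{t+1-i}.
Substitute known values:
  E[X_{t+1} | ...] = 2 + (-0.295) * (-1) + (0.239) * (2) + (-0.315) * (-3)
                   = 3.7180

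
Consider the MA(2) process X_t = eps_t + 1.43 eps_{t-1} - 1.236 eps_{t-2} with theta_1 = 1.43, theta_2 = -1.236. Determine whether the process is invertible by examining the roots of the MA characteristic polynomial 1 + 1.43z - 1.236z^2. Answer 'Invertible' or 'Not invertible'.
\text{Not invertible}

The MA(q) characteristic polynomial is P(z) = 1 + 1.43z - 1.236z^2.
Invertibility requires all roots to lie outside the unit circle, i.e. |z| > 1 for every root.
Set 1 + (1.43) z + (-1.236) z^2 = 0, i.e. a z^2 + b z + c = 0 with a = -1.236, b = 1.43, c = 1.
Discriminant D = b^2 - 4ac = (1.43)^2 - 4*(-1.236)*1 = 2.0449 - (-4.944) = 6.9889.
D >= 0, so the roots are real: z = (-b +/- sqrt(D)) / (2a) = (-1.43 +/- 2.643653) / (-2.472).
  z_1 = (-1.43 + 2.643653) / (-2.472) = -0.491,   |z_1| = 0.491.
  z_2 = (-1.43 - 2.643653) / (-2.472) = 1.6479,   |z_2| = 1.6479.
Moduli of all roots: 0.4910, 1.6479.
All moduli strictly greater than 1? No.
Verdict: Not invertible.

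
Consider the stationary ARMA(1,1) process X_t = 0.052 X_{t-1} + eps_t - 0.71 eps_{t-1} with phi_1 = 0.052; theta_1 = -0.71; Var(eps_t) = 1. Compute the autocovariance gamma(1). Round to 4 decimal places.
\gamma(1) = -0.6354

Multiply the model equation by X_{t-k} and take expectations. With theta_0 = psi_0 = 1 and psi_j the MA(infinity) weights, this gives
  gamma(k) - sum_i phi_i gamma(k-i) = c_k,
  c_k = sigma^2 * sum_{j=k..q} theta_j psi_{j-k}   (c_k = 0 for k > q),
using gamma(-m) = gamma(m).
psi-weights needed (psi_j = theta_j + sum_i phi_i psi_{j-i}):
  psi_1 = theta_1 + phi_1 = -0.71 + (0.052) = -0.658
Right-hand sides:
  c_0 = sigma^2 (1 + theta_1 psi_1) = 1 * (1 + (-0.71)(-0.658)) = 1 * 1.46718 = 1.46718
  c_1 = sigma^2 theta_1 = 1 * (-0.71) = -0.71
  c_2 = 0
Equations for k = 0 and k = 1 (AR order 1):
  gamma(0) = phi_1 gamma(1) + c_0
  gamma(1) = phi_1 gamma(0) + c_1
Substituting the second into the first: gamma(0) (1 - phi_1^2) = c_0 + phi_1 c_1, so
  gamma(0) = (c_0 + phi_1 c_1) / (1 - phi_1^2) = (1.46718 + (0.052)(-0.71)) / (1 - (0.052)^2) = 1.43026 / 0.997296 = 1.434138.
  gamma(1) = phi_1 gamma(0) + c_1 = (0.052)(1.434138) + (-0.71) = -0.635425.
Therefore gamma(1) = -0.6354 (to 4 decimal places).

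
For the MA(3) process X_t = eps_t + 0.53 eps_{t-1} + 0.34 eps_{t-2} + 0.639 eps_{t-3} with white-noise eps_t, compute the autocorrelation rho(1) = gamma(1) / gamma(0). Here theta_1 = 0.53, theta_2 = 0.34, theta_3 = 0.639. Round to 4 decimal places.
\rho(1) = 0.5139

For an MA(q) process with theta_0 = 1, the autocovariance is
  gamma(k) = sigma^2 * sum_{i=0..q-k} theta_i * theta_{i+k},
and rho(k) = gamma(k) / gamma(0). Sigma^2 cancels.
  numerator   = (1)*(0.53) + (0.53)*(0.34) + (0.34)*(0.639) = 0.92746.
  denominator = (1)^2 + (0.53)^2 + (0.34)^2 + (0.639)^2 = 1.804821.
  rho(1) = 0.92746 / 1.804821 = 0.5139.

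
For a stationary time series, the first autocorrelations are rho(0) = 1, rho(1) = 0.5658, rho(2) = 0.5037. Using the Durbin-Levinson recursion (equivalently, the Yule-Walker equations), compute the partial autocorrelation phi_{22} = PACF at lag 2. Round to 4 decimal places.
\phi_{22} = 0.2700

The PACF at lag k is phi_{kk}, the last component of the solution
to the Yule-Walker system G_k phi = r_k where
  (G_k)_{ij} = rho(|i - j|), (r_k)_i = rho(i), i,j = 1..k.
Equivalently, Durbin-Levinson gives phi_{kk} iteratively:
  phi_{11} = rho(1)
  phi_{kk} = [rho(k) - sum_{j=1..k-1} phi_{k-1,j} rho(k-j)]
            / [1 - sum_{j=1..k-1} phi_{k-1,j} rho(j)],
  phi_{k,j} = phi_{k-1,j} - phi_{kk} phi_{k-1,k-j},  j = 1..k-1.
Step k = 1:
  phi_11 = rho(1) = 0.5658.
Step k = 2:
  phi_22 = [rho(2) - phi_11 rho(1)] / [1 - phi_11 rho(1)] = [0.5037 - (0.5658)(0.5658)] / [1 - (0.5658)(0.5658)]
         = 0.18357036 / 0.67987036 = 0.27.
Therefore phi_{22} = 0.2700.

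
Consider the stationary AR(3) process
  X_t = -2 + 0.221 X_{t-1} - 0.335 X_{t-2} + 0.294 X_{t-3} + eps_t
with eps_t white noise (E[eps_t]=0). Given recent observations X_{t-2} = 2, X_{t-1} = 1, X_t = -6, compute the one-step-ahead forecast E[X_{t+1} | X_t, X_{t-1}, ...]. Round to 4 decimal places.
E[X_{t+1} \mid \mathcal F_t] = -3.0730

For an AR(p) model X_t = c + sum_i phi_i X_{t-i} + eps_t, the
one-step-ahead conditional mean is
  E[X_{t+1} | X_t, ...] = c + sum_i phi_i X_{t+1-i}.
Substitute known values:
  E[X_{t+1} | ...] = -2 + (0.221) * (-6) + (-0.335) * (1) + (0.294) * (2)
                   = -3.0730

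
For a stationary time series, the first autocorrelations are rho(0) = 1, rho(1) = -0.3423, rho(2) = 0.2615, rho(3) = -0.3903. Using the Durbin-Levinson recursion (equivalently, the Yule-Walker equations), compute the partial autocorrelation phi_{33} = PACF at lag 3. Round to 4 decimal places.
\phi_{33} = -0.3020

The PACF at lag k is phi_{kk}, the last component of the solution
to the Yule-Walker system G_k phi = r_k where
  (G_k)_{ij} = rho(|i - j|), (r_k)_i = rho(i), i,j = 1..k.
Equivalently, Durbin-Levinson gives phi_{kk} iteratively:
  phi_{11} = rho(1)
  phi_{kk} = [rho(k) - sum_{j=1..k-1} phi_{k-1,j} rho(k-j)]
            / [1 - sum_{j=1..k-1} phi_{k-1,j} rho(j)],
  phi_{k,j} = phi_{k-1,j} - phi_{kk} phi_{k-1,k-j},  j = 1..k-1.
Step k = 1:
  phi_11 = rho(1) = -0.3423.
Step k = 2:
  phi_22 = [rho(2) - phi_11 rho(1)] / [1 - phi_11 rho(1)] = [0.2615 - (-0.3423)(-0.3423)] / [1 - (-0.3423)(-0.3423)]
         = 0.14433071 / 0.88283071 = 0.163486.
  Update: phi_21 = phi_11 - phi_22 phi_11 = -0.3423 - (0.163486)(-0.3423) = -0.286339.
Step k = 3:
  phi_33 = [rho(3) - phi_21 rho(2) - phi_22 rho(1)] / [1 - phi_21 rho(1) - phi_22 rho(2)]
    numerator   = -0.3903 - (-0.286339)(0.2615) - (0.163486)(-0.3423) = -0.25946109
    denominator = 1 - (-0.286339)(-0.3423) - (0.163486)(0.2615) = 0.85923462
  phi_33 = -0.25946109 / 0.85923462 = -0.302.
Therefore phi_{33} = -0.3020.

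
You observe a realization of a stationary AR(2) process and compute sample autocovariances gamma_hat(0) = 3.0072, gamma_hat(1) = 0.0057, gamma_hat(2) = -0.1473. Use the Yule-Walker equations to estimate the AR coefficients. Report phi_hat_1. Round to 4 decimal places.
\hat\phi_{1} = 0.0020

The Yule-Walker equations for an AR(p) process read, in matrix form,
  Gamma_p phi = r_p,   with   (Gamma_p)_{ij} = gamma(|i - j|),
                       (r_p)_i = gamma(i),   i,j = 1..p.
Substitute the sample gammas (Toeplitz matrix and right-hand side of size 2):
  Gamma_p = [[3.0072, 0.0057], [0.0057, 3.0072]]
  r_p     = [0.0057, -0.1473]
Written out:
  3.0072 phi_1 + 0.0057 phi_2 = 0.0057
  0.0057 phi_1 + 3.0072 phi_2 = -0.1473
Solve by Cramer's rule:
  det = gamma(0)^2 - gamma(1)^2 = (3.0072)^2 - (0.0057)^2 = 9.04325184 - 0.00003249 = 9.04321935
  phi_hat_1 = [gamma(1) gamma(0) - gamma(1) gamma(2)] / det = [(0.0057)(3.0072) - (0.0057)(-0.1473)] / 9.04321935 = 0.01798065 / 9.04321935 = 0.002
  phi_hat_2 = [gamma(0) gamma(2) - gamma(1)^2] / det = [(3.0072)(-0.1473) - (0.0057)^2] / 9.04321935 = -0.44299305 / 9.04321935 = -0.049
So phi_hat = [0.0020, -0.0490].
Therefore phi_hat_1 = 0.0020.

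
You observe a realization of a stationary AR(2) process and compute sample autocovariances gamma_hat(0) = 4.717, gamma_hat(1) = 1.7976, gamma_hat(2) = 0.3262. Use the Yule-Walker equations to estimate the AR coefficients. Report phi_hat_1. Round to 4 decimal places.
\hat\phi_{1} = 0.4150

The Yule-Walker equations for an AR(p) process read, in matrix form,
  Gamma_p phi = r_p,   with   (Gamma_p)_{ij} = gamma(|i - j|),
                       (r_p)_i = gamma(i),   i,j = 1..p.
Substitute the sample gammas (Toeplitz matrix and right-hand side of size 2):
  Gamma_p = [[4.717, 1.7976], [1.7976, 4.717]]
  r_p     = [1.7976, 0.3262]
Written out:
  4.717 phi_1 + 1.7976 phi_2 = 1.7976
  1.7976 phi_1 + 4.717 phi_2 = 0.3262
Solve by Cramer's rule:
  det = gamma(0)^2 - gamma(1)^2 = (4.717)^2 - (1.7976)^2 = 22.250089 - 3.23136576 = 19.01872324
  phi_hat_1 = [gamma(1) gamma(0) - gamma(1) gamma(2)] / det = [(1.7976)(4.717) - (1.7976)(0.3262)] / 19.01872324 = 7.89290208 / 19.01872324 = 0.415
  phi_hat_2 = [gamma(0) gamma(2) - gamma(1)^2] / det = [(4.717)(0.3262) - (1.7976)^2] / 19.01872324 = -1.69268036 / 19.01872324 = -0.089
So phi_hat = [0.4150, -0.0890].
Therefore phi_hat_1 = 0.4150.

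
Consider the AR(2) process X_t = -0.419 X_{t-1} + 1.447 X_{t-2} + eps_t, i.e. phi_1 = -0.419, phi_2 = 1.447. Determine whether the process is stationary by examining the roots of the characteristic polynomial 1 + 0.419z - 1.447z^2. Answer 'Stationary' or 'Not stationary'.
\text{Not stationary}

The AR(p) characteristic polynomial is P(z) = 1 + 0.419z - 1.447z^2.
Stationarity requires all roots to lie outside the unit circle, i.e. |z| > 1 for every root.
Set 1 + (0.419) z + (-1.447) z^2 = 0, i.e. a z^2 + b z + c = 0 with a = -1.447, b = 0.419, c = 1.
Discriminant D = b^2 - 4ac = (0.419)^2 - 4*(-1.447)*1 = 0.175561 - (-5.788) = 5.963561.
D >= 0, so the roots are real: z = (-b +/- sqrt(D)) / (2a) = (-0.419 +/- 2.44204) / (-2.894).
  z_1 = (-0.419 + 2.44204) / (-2.894) = -0.699,   |z_1| = 0.699.
  z_2 = (-0.419 - 2.44204) / (-2.894) = 0.9886,   |z_2| = 0.9886.
Moduli of all roots: 0.6990, 0.9886.
All moduli strictly greater than 1? No.
Verdict: Not stationary.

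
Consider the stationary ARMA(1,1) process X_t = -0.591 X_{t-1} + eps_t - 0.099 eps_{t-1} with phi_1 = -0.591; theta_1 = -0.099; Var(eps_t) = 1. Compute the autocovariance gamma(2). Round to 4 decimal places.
\gamma(2) = 0.6633

Multiply the model equation by X_{t-k} and take expectations. With theta_0 = psi_0 = 1 and psi_j the MA(infinity) weights, this gives
  gamma(k) - sum_i phi_i gamma(k-i) = c_k,
  c_k = sigma^2 * sum_{j=k..q} theta_j psi_{j-k}   (c_k = 0 for k > q),
using gamma(-m) = gamma(m).
psi-weights needed (psi_j = theta_j + sum_i phi_i psi_{j-i}):
  psi_1 = theta_1 + phi_1 = -0.099 + (-0.591) = -0.69
Right-hand sides:
  c_0 = sigma^2 (1 + theta_1 psi_1) = 1 * (1 + (-0.099)(-0.69)) = 1 * 1.06831 = 1.06831
  c_1 = sigma^2 theta_1 = 1 * (-0.099) = -0.099
  c_2 = 0
Equations for k = 0 and k = 1 (AR order 1):
  gamma(0) = phi_1 gamma(1) + c_0
  gamma(1) = phi_1 gamma(0) + c_1
Substituting the second into the first: gamma(0) (1 - phi_1^2) = c_0 + phi_1 c_1, so
  gamma(0) = (c_0 + phi_1 c_1) / (1 - phi_1^2) = (1.06831 + (-0.591)(-0.099)) / (1 - (-0.591)^2) = 1.126819 / 0.650719 = 1.731652.
  gamma(1) = phi_1 gamma(0) + c_1 = (-0.591)(1.731652) + (-0.099) = -1.122406.
For k = 2 (> q): gamma(2) = phi_1 gamma(1) = (-0.591)(-1.122406) = 0.663342.
Therefore gamma(2) = 0.6633 (to 4 decimal places).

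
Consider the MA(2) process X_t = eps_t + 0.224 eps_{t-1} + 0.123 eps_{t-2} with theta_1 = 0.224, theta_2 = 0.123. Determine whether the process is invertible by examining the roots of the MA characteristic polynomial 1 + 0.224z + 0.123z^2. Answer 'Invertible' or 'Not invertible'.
\text{Invertible}

The MA(q) characteristic polynomial is P(z) = 1 + 0.224z + 0.123z^2.
Invertibility requires all roots to lie outside the unit circle, i.e. |z| > 1 for every root.
Set 1 + (0.224) z + (0.123) z^2 = 0, i.e. a z^2 + b z + c = 0 with a = 0.123, b = 0.224, c = 1.
Discriminant D = b^2 - 4ac = (0.224)^2 - 4*(0.123)*1 = 0.050176 - (0.492) = -0.441824.
D < 0, so the roots are the complex-conjugate pair z = (-b +/- i sqrt(-D)) / (2a) = -0.9106 +/- 2.702i.
For a conjugate pair |z|^2 = z * conj(z) = (product of roots) = c/a = 1/(0.123) = 8.130081, so |z| = sqrt(8.130081) = 2.8513 for both roots.
Moduli of all roots: 2.8513, 2.8513.
All moduli strictly greater than 1? Yes.
Verdict: Invertible.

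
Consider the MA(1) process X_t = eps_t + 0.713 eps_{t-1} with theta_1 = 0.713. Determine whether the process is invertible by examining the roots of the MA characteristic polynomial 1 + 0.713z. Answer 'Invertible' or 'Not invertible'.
\text{Invertible}

The MA(q) characteristic polynomial is P(z) = 1 + 0.713z.
Invertibility requires all roots to lie outside the unit circle, i.e. |z| > 1 for every root.
This is linear in z: 1 + (0.713) z = 0  =>  z = -1/(0.713) = -1.402525,  |z| = 1.402525.
Moduli of all roots: 1.4025.
All moduli strictly greater than 1? Yes.
Verdict: Invertible.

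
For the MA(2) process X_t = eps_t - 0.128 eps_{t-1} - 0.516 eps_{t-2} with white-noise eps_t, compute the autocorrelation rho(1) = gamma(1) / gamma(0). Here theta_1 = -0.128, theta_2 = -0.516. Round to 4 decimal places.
\rho(1) = -0.0483

For an MA(q) process with theta_0 = 1, the autocovariance is
  gamma(k) = sigma^2 * sum_{i=0..q-k} theta_i * theta_{i+k},
and rho(k) = gamma(k) / gamma(0). Sigma^2 cancels.
  numerator   = (1)*(-0.128) + (-0.128)*(-0.516) = -0.061952.
  denominator = (1)^2 + (-0.128)^2 + (-0.516)^2 = 1.28264.
  rho(1) = -0.061952 / 1.28264 = -0.0483.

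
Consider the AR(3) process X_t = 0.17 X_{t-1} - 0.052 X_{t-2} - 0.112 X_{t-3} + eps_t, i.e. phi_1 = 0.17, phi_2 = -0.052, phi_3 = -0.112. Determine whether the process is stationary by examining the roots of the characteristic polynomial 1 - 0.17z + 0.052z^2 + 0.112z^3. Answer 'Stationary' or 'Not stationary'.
\text{Stationary}

The AR(p) characteristic polynomial is P(z) = 1 - 0.17z + 0.052z^2 + 0.112z^3.
Stationarity requires all roots to lie outside the unit circle, i.e. |z| > 1 for every root.
Degree 3: look for a simple real root z0 first, then factor out (1 - z/z0) and solve the remaining quadratic.
Testing z0 = -2.5: P(-2.5) = 1 + (-0.17)(-2.5) + (0.052)(-2.5)^2 + (0.112)(-2.5)^3
  = 1 + (0.425) + (0.325) + (-1.75) = 0.  So z_0 = -2.5 is a root, |z_0| = 2.5.
Divide out the factor (1 + 0.4 z) = (1 - z/z0) (since 1/z0 = -0.4):
  P(z) = (1 + 0.4 z)(1 + (-0.57) z + (0.28) z^2)
  [check: z-coef -0.57 - (-0.4) = -0.17; z^2-coef 0.28 - (-0.4)(-0.57) = 0.052; z^3-coef -(-0.4)(0.28) = 0.112.]
Remaining roots from the quadratic factor 1 + (-0.57) z + (0.28) z^2:
  Set 1 + (-0.57) z + (0.28) z^2 = 0, i.e. a z^2 + b z + c = 0 with a = 0.28, b = -0.57, c = 1.
  Discriminant D = b^2 - 4ac = (-0.57)^2 - 4*(0.28)*1 = 0.3249 - (1.12) = -0.7951.
  D < 0, so the roots are the complex-conjugate pair z = (-b +/- i sqrt(-D)) / (2a) = 1.0179 +/- 1.5923i.
  For a conjugate pair |z|^2 = z * conj(z) = (product of roots) = c/a = 1/(0.28) = 3.571429, so |z| = sqrt(3.571429) = 1.8898 for both roots.
Moduli of all roots: 2.5000, 1.8898, 1.8898.
All moduli strictly greater than 1? Yes.
Verdict: Stationary.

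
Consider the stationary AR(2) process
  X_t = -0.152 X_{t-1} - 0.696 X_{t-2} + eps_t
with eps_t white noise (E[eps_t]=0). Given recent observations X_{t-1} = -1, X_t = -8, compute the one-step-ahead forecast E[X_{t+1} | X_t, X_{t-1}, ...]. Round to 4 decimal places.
E[X_{t+1} \mid \mathcal F_t] = 1.9120

For an AR(p) model X_t = c + sum_i phi_i X_{t-i} + eps_t, the
one-step-ahead conditional mean is
  E[X_{t+1} | X_t, ...] = c + sum_i phi_i X_{t+1-i}.
Substitute known values:
  E[X_{t+1} | ...] = (-0.152) * (-8) + (-0.696) * (-1)
                   = 1.9120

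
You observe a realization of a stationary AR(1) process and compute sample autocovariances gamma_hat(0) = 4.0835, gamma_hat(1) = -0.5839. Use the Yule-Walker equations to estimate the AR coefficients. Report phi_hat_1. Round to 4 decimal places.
\hat\phi_{1} = -0.1430

The Yule-Walker equations for an AR(p) process read, in matrix form,
  Gamma_p phi = r_p,   with   (Gamma_p)_{ij} = gamma(|i - j|),
                       (r_p)_i = gamma(i),   i,j = 1..p.
Substitute the sample gammas (Toeplitz matrix and right-hand side of size 1):
  Gamma_p = [[4.0835]]
  r_p     = [-0.5839]
With p = 1 this is the single equation gamma(0) phi_1 = gamma(1):
  phi_hat_1 = gamma(1) / gamma(0) = -0.5839 / 4.0835 = -0.1430.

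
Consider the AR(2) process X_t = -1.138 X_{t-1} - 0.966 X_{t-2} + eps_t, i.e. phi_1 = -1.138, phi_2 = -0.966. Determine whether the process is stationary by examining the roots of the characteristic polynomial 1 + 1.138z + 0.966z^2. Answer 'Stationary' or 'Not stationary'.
\text{Stationary}

The AR(p) characteristic polynomial is P(z) = 1 + 1.138z + 0.966z^2.
Stationarity requires all roots to lie outside the unit circle, i.e. |z| > 1 for every root.
Set 1 + (1.138) z + (0.966) z^2 = 0, i.e. a z^2 + b z + c = 0 with a = 0.966, b = 1.138, c = 1.
Discriminant D = b^2 - 4ac = (1.138)^2 - 4*(0.966)*1 = 1.295044 - (3.864) = -2.568956.
D < 0, so the roots are the complex-conjugate pair z = (-b +/- i sqrt(-D)) / (2a) = -0.589 +/- 0.8296i.
For a conjugate pair |z|^2 = z * conj(z) = (product of roots) = c/a = 1/(0.966) = 1.035197, so |z| = sqrt(1.035197) = 1.0174 for both roots.
Moduli of all roots: 1.0174, 1.0174.
All moduli strictly greater than 1? Yes.
Verdict: Stationary.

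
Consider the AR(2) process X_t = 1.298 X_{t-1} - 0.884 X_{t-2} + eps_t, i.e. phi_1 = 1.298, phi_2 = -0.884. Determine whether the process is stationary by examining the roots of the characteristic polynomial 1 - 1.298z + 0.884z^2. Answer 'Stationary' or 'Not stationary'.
\text{Stationary}

The AR(p) characteristic polynomial is P(z) = 1 - 1.298z + 0.884z^2.
Stationarity requires all roots to lie outside the unit circle, i.e. |z| > 1 for every root.
Set 1 + (-1.298) z + (0.884) z^2 = 0, i.e. a z^2 + b z + c = 0 with a = 0.884, b = -1.298, c = 1.
Discriminant D = b^2 - 4ac = (-1.298)^2 - 4*(0.884)*1 = 1.684804 - (3.536) = -1.851196.
D < 0, so the roots are the complex-conjugate pair z = (-b +/- i sqrt(-D)) / (2a) = 0.7342 +/- 0.7696i.
For a conjugate pair |z|^2 = z * conj(z) = (product of roots) = c/a = 1/(0.884) = 1.131222, so |z| = sqrt(1.131222) = 1.0636 for both roots.
Moduli of all roots: 1.0636, 1.0636.
All moduli strictly greater than 1? Yes.
Verdict: Stationary.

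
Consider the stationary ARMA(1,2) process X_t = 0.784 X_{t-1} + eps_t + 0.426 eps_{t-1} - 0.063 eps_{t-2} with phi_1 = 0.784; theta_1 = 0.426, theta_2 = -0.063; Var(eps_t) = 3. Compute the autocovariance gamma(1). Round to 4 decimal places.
\gamma(1) = 11.6323

Multiply the model equation by X_{t-k} and take expectations. With theta_0 = psi_0 = 1 and psi_j the MA(infinity) weights, this gives
  gamma(k) - sum_i phi_i gamma(k-i) = c_k,
  c_k = sigma^2 * sum_{j=k..q} theta_j psi_{j-k}   (c_k = 0 for k > q),
using gamma(-m) = gamma(m).
psi-weights needed (psi_j = theta_j + sum_i phi_i psi_{j-i}):
  psi_1 = theta_1 + phi_1 = 0.426 + (0.784) = 1.21
  psi_2 = theta_2 + phi_1 psi_1 = -0.063 + (0.784)(1.21) = 0.88564
Right-hand sides:
  c_0 = sigma^2 (1 + theta_1 psi_1 + theta_2 psi_2) = 3 * (1 + (0.426)(1.21) + (-0.063)(0.88564)) = 3 * 1.459665 = 4.378994
  c_1 = sigma^2 (theta_1 + theta_2 psi_1) = 3 * (0.426 + (-0.063)(1.21)) = 1.04931
  c_2 = sigma^2 theta_2 = 3 * (-0.063) = -0.189
Equations for k = 0 and k = 1 (AR order 1):
  gamma(0) = phi_1 gamma(1) + c_0
  gamma(1) = phi_1 gamma(0) + c_1
Substituting the second into the first: gamma(0) (1 - phi_1^2) = c_0 + phi_1 c_1, so
  gamma(0) = (c_0 + phi_1 c_1) / (1 - phi_1^2) = (4.378994 + (0.784)(1.04931)) / (1 - (0.784)^2) = 5.201653 / 0.385344 = 13.498726.
  gamma(1) = phi_1 gamma(0) + c_1 = (0.784)(13.498726) + (1.04931) = 11.632311.
Therefore gamma(1) = 11.6323 (to 4 decimal places).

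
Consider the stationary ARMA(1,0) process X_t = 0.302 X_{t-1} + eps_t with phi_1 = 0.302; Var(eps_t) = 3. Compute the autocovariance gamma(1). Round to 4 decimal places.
\gamma(1) = 0.9969

Multiply the model equation by X_{t-k} and take expectations. With theta_0 = psi_0 = 1 and psi_j the MA(infinity) weights, this gives
  gamma(k) - sum_i phi_i gamma(k-i) = c_k,
  c_k = sigma^2 * sum_{j=k..q} theta_j psi_{j-k}   (c_k = 0 for k > q),
using gamma(-m) = gamma(m).
Pure AR (q = 0): c_0 = sigma^2 = 3, c_k = 0 for k >= 1.
Equations for k = 0 and k = 1 (AR order 1):
  gamma(0) = phi_1 gamma(1) + c_0
  gamma(1) = phi_1 gamma(0) + c_1
Substituting the second into the first: gamma(0) (1 - phi_1^2) = c_0 + phi_1 c_1, so
  gamma(0) = c_0 / (1 - phi_1^2) = 3 / (1 - (0.302)^2) = 3 / 0.908796 = 3.301071.
  gamma(1) = phi_1 gamma(0) = (0.302)(3.301071) = 0.996923.
Therefore gamma(1) = 0.9969 (to 4 decimal places).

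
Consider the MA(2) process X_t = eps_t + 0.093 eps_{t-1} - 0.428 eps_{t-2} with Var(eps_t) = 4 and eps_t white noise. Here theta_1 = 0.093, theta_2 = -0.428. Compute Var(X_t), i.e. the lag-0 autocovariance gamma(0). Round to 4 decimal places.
\gamma(0) = 4.7673

For an MA(q) process X_t = eps_t + sum_i theta_i eps_{t-i} with
Var(eps_t) = sigma^2, the variance is
  gamma(0) = sigma^2 * (1 + sum_i theta_i^2).
  sum_i theta_i^2 = (0.093)^2 + (-0.428)^2 = 0.008649 + 0.183184 = 0.191833.
  gamma(0) = 4 * (1 + 0.191833) = 4 * 1.191833 = 4.767332, which rounds to 4.7673.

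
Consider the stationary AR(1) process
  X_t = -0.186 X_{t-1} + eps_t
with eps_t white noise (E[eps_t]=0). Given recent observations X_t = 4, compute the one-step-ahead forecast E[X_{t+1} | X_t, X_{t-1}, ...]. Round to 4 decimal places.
E[X_{t+1} \mid \mathcal F_t] = -0.7440

For an AR(p) model X_t = c + sum_i phi_i X_{t-i} + eps_t, the
one-step-ahead conditional mean is
  E[X_{t+1} | X_t, ...] = c + sum_i phi_i X_{t+1-i}.
Substitute known values:
  E[X_{t+1} | ...] = (-0.186) * (4)
                   = -0.7440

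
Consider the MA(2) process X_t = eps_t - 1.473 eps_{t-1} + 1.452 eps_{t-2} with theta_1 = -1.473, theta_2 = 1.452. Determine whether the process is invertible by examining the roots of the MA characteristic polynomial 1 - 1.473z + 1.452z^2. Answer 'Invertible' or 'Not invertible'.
\text{Not invertible}

The MA(q) characteristic polynomial is P(z) = 1 - 1.473z + 1.452z^2.
Invertibility requires all roots to lie outside the unit circle, i.e. |z| > 1 for every root.
Set 1 + (-1.473) z + (1.452) z^2 = 0, i.e. a z^2 + b z + c = 0 with a = 1.452, b = -1.473, c = 1.
Discriminant D = b^2 - 4ac = (-1.473)^2 - 4*(1.452)*1 = 2.169729 - (5.808) = -3.638271.
D < 0, so the roots are the complex-conjugate pair z = (-b +/- i sqrt(-D)) / (2a) = 0.5072 +/- 0.6568i.
For a conjugate pair |z|^2 = z * conj(z) = (product of roots) = c/a = 1/(1.452) = 0.688705, so |z| = sqrt(0.688705) = 0.8299 for both roots.
Moduli of all roots: 0.8299, 0.8299.
All moduli strictly greater than 1? No.
Verdict: Not invertible.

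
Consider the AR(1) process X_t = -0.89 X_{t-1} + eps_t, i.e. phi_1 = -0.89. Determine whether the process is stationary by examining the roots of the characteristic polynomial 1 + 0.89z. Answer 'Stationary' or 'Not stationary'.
\text{Stationary}

The AR(p) characteristic polynomial is P(z) = 1 + 0.89z.
Stationarity requires all roots to lie outside the unit circle, i.e. |z| > 1 for every root.
This is linear in z: 1 + (0.89) z = 0  =>  z = -1/(0.89) = -1.123596,  |z| = 1.123596.
Moduli of all roots: 1.1236.
All moduli strictly greater than 1? Yes.
Verdict: Stationary.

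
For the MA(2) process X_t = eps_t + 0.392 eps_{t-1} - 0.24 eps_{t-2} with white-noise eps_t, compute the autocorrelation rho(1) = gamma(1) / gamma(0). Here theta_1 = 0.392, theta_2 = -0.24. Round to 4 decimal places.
\rho(1) = 0.2460

For an MA(q) process with theta_0 = 1, the autocovariance is
  gamma(k) = sigma^2 * sum_{i=0..q-k} theta_i * theta_{i+k},
and rho(k) = gamma(k) / gamma(0). Sigma^2 cancels.
  numerator   = (1)*(0.392) + (0.392)*(-0.24) = 0.29792.
  denominator = (1)^2 + (0.392)^2 + (-0.24)^2 = 1.211264.
  rho(1) = 0.29792 / 1.211264 = 0.2460.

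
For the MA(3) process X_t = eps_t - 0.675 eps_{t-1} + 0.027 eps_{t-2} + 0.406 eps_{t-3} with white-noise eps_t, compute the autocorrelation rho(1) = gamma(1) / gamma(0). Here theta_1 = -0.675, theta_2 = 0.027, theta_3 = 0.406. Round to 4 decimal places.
\rho(1) = -0.4208

For an MA(q) process with theta_0 = 1, the autocovariance is
  gamma(k) = sigma^2 * sum_{i=0..q-k} theta_i * theta_{i+k},
and rho(k) = gamma(k) / gamma(0). Sigma^2 cancels.
  numerator   = (1)*(-0.675) + (-0.675)*(0.027) + (0.027)*(0.406) = -0.682263.
  denominator = (1)^2 + (-0.675)^2 + (0.027)^2 + (0.406)^2 = 1.62119.
  rho(1) = -0.682263 / 1.62119 = -0.4208.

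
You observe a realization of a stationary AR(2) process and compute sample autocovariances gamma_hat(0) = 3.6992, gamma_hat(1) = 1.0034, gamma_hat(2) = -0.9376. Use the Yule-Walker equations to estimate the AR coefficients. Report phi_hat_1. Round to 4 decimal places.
\hat\phi_{1} = 0.3670

The Yule-Walker equations for an AR(p) process read, in matrix form,
  Gamma_p phi = r_p,   with   (Gamma_p)_{ij} = gamma(|i - j|),
                       (r_p)_i = gamma(i),   i,j = 1..p.
Substitute the sample gammas (Toeplitz matrix and right-hand side of size 2):
  Gamma_p = [[3.6992, 1.0034], [1.0034, 3.6992]]
  r_p     = [1.0034, -0.9376]
Written out:
  3.6992 phi_1 + 1.0034 phi_2 = 1.0034
  1.0034 phi_1 + 3.6992 phi_2 = -0.9376
Solve by Cramer's rule:
  det = gamma(0)^2 - gamma(1)^2 = (3.6992)^2 - (1.0034)^2 = 13.68408064 - 1.00681156 = 12.67726908
  phi_hat_1 = [gamma(1) gamma(0) - gamma(1) gamma(2)] / det = [(1.0034)(3.6992) - (1.0034)(-0.9376)] / 12.67726908 = 4.65256512 / 12.67726908 = 0.367
  phi_hat_2 = [gamma(0) gamma(2) - gamma(1)^2] / det = [(3.6992)(-0.9376) - (1.0034)^2] / 12.67726908 = -4.47518148 / 12.67726908 = -0.353
So phi_hat = [0.3670, -0.3530].
Therefore phi_hat_1 = 0.3670.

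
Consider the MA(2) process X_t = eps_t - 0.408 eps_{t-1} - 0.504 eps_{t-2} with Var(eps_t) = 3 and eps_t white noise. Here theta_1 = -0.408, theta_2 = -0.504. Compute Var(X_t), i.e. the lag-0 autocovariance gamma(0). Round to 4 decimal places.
\gamma(0) = 4.2614

For an MA(q) process X_t = eps_t + sum_i theta_i eps_{t-i} with
Var(eps_t) = sigma^2, the variance is
  gamma(0) = sigma^2 * (1 + sum_i theta_i^2).
  sum_i theta_i^2 = (-0.408)^2 + (-0.504)^2 = 0.166464 + 0.254016 = 0.42048.
  gamma(0) = 3 * (1 + 0.42048) = 3 * 1.42048 = 4.26144, which rounds to 4.2614.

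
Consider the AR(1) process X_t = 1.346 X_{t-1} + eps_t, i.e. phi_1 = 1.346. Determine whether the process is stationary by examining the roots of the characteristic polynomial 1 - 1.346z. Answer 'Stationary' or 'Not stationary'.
\text{Not stationary}

The AR(p) characteristic polynomial is P(z) = 1 - 1.346z.
Stationarity requires all roots to lie outside the unit circle, i.e. |z| > 1 for every root.
This is linear in z: 1 + (-1.346) z = 0  =>  z = -1/(-1.346) = 0.742942,  |z| = 0.742942.
Moduli of all roots: 0.7429.
All moduli strictly greater than 1? No.
Verdict: Not stationary.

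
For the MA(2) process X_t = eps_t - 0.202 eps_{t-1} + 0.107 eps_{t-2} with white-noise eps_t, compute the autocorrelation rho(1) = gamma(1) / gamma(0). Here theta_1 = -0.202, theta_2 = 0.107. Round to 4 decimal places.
\rho(1) = -0.2125

For an MA(q) process with theta_0 = 1, the autocovariance is
  gamma(k) = sigma^2 * sum_{i=0..q-k} theta_i * theta_{i+k},
and rho(k) = gamma(k) / gamma(0). Sigma^2 cancels.
  numerator   = (1)*(-0.202) + (-0.202)*(0.107) = -0.223614.
  denominator = (1)^2 + (-0.202)^2 + (0.107)^2 = 1.052253.
  rho(1) = -0.223614 / 1.052253 = -0.2125.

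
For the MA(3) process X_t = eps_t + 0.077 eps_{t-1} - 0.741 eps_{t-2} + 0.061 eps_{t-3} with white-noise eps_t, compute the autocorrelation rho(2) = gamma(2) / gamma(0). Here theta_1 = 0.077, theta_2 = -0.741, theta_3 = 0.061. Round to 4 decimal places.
\rho(2) = -0.4724

For an MA(q) process with theta_0 = 1, the autocovariance is
  gamma(k) = sigma^2 * sum_{i=0..q-k} theta_i * theta_{i+k},
and rho(k) = gamma(k) / gamma(0). Sigma^2 cancels.
  numerator   = (1)*(-0.741) + (0.077)*(0.061) = -0.736303.
  denominator = (1)^2 + (0.077)^2 + (-0.741)^2 + (0.061)^2 = 1.558731.
  rho(2) = -0.736303 / 1.558731 = -0.4724.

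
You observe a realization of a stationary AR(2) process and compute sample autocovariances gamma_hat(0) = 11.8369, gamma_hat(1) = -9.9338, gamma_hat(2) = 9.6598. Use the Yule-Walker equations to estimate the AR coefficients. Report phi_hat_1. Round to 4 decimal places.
\hat\phi_{1} = -0.5220

The Yule-Walker equations for an AR(p) process read, in matrix form,
  Gamma_p phi = r_p,   with   (Gamma_p)_{ij} = gamma(|i - j|),
                       (r_p)_i = gamma(i),   i,j = 1..p.
Substitute the sample gammas (Toeplitz matrix and right-hand side of size 2):
  Gamma_p = [[11.8369, -9.9338], [-9.9338, 11.8369]]
  r_p     = [-9.9338, 9.6598]
Written out:
  11.8369 phi_1 - 9.9338 phi_2 = -9.9338
  -9.9338 phi_1 + 11.8369 phi_2 = 9.6598
Solve by Cramer's rule:
  det = gamma(0)^2 - gamma(1)^2 = (11.8369)^2 - (-9.9338)^2 = 140.11220161 - 98.68038244 = 41.43181917
  phi_hat_1 = [gamma(1) gamma(0) - gamma(1) gamma(2)] / det = [(-9.9338)(11.8369) - (-9.9338)(9.6598)] / 41.43181917 = -21.62687598 / 41.43181917 = -0.522
  phi_hat_2 = [gamma(0) gamma(2) - gamma(1)^2] / det = [(11.8369)(9.6598) - (-9.9338)^2] / 41.43181917 = 15.66170418 / 41.43181917 = 0.378
So phi_hat = [-0.5220, 0.3780].
Therefore phi_hat_1 = -0.5220.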